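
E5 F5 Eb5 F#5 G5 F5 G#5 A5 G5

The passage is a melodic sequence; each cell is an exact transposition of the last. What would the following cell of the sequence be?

Taking 3-note groups, the heads are E5, F#5, G#5: the pattern moves up a 2nd.
So cell 4 is A#5 B5 A5.

A#5 B5 A5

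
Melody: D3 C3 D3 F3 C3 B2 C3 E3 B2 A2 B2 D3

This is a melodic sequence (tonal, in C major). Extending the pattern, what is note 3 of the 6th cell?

Grouping in 4s, the 3rd note of each cell is D3, C3, B2.
Extending down a 2nd: A2 → G2 → F2.

F2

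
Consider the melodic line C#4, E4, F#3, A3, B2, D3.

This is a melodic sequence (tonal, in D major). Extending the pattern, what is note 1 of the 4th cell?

E2

The unit is 2 notes. Position-1 pitches of the 3 shown cells: C#4, F#3, B2.
Each moves down a 5th; the next is E2.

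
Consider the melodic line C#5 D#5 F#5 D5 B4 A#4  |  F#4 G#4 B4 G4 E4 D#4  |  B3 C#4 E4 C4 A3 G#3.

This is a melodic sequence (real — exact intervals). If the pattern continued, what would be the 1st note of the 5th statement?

With 6-note cells, note 1 of each statement runs C#5, F#4, B3.
Carrying that down a 5th forward: E3 → A2.

A2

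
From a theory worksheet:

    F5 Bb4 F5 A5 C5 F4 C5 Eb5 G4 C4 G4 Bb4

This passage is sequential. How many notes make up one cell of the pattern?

12 notes total. Splitting into 3 groups of 4:
F5 Bb4 F5 A5 | C5 F4 C5 Eb5 | G4 C4 G4 Bb4
That's a consistent down a 4th shift per cell, and no other grouping gives one.

4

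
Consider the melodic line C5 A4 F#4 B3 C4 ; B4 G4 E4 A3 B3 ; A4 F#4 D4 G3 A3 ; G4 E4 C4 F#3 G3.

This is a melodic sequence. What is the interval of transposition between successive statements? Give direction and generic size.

down a 2nd

Taking 5-note groups, the heads are C5, B4, A4, G4: the pattern moves down a 2nd.
C5 to B4 is down a 2nd.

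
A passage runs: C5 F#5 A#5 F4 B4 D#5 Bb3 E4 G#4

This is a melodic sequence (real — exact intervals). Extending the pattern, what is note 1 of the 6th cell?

Db2

With 3-note cells, note 1 of each statement runs C5, F4, Bb3.
Each moves down a 5th. Continuing: Eb3 → Ab2 → Db2.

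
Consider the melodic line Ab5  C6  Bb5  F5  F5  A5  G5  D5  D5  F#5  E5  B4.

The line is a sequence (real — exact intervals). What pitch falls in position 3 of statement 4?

The unit is 4 notes. Position-3 pitches of the 3 shown cells: Bb5, G5, E5.
Each moves down a 3rd; the next is C#5.

C#5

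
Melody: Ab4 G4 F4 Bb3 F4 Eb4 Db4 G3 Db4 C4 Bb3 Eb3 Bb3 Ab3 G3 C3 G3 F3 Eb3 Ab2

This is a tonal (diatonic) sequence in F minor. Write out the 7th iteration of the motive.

Taking 4-note groups, the heads are Ab4, F4, Db4, Bb3, G3: the pattern moves down a 3rd.
Continuing the starts: Eb3 → C3.
Statement 7 starts on C3 and keeps the same diatonic contour: C3 Bb2 Ab2 Db2.

C3 Bb2 Ab2 Db2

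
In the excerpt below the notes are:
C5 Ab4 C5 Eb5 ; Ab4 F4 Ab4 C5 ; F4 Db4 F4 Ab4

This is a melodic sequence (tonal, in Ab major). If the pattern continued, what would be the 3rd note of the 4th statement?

Db4

The unit is 4 notes. Position-3 pitches of the 3 shown cells: C5, Ab4, F4.
Each moves down a 3rd; the next is Db4.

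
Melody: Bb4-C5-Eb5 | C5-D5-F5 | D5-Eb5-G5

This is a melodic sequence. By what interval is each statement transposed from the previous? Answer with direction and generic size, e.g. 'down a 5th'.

Unit = 3 notes; the statements start on Bb4, C5, D5, moving up a 2nd each time.
From Bb4 to C5: up a 2nd.

up a 2nd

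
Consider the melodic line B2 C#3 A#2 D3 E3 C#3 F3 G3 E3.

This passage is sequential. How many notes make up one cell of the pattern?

3

Try groups of 3 (3 cells in 9 notes):
B2 C#3 A#2 | D3 E3 C#3 | F3 G3 E3
Each cell is the previous one up a 3rd — so the unit is 3 notes.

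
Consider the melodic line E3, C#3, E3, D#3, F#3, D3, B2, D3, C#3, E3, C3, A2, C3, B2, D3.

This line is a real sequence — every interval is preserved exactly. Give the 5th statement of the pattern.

Ab2 F2 Ab2 G2 Bb2

The 5-note cells begin on E3, D3, C3 — each down a 2nd from the last.
Extending down a 2nd: Bb2 → Ab2.
Statement 5 starts on Ab2 and keeps the same exact contour: Ab2 F2 Ab2 G2 Bb2.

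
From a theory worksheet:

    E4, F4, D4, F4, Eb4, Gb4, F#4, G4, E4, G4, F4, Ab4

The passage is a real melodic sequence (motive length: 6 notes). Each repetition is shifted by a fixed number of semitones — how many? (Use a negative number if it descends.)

With a 6-note motive the entries are E4, F#4, each up a 2nd from the previous.
Counting half-steps from E4 to F#4: 2.

2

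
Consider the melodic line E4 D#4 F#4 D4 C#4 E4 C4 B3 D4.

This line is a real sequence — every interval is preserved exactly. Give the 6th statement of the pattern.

Taking 3-note groups, the heads are E4, D4, C4: the pattern moves down a 2nd.
Continuing the starts: Bb3 → Ab3 → Gb3.
From Gb3 the exact shape gives Gb3 F3 Ab3.

Gb3 F3 Ab3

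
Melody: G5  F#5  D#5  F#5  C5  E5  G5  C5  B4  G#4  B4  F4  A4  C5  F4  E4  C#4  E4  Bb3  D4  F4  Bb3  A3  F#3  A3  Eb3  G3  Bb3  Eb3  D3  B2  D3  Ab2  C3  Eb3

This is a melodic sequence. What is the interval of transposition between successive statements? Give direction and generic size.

Taking 7-note groups, the heads are G5, C5, F4, Bb3, Eb3: the pattern moves down a 5th.
G5 to C5 is down a 5th.

down a 5th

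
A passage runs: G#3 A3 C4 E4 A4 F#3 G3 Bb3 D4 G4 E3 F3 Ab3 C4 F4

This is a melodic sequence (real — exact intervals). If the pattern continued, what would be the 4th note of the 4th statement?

The unit is 5 notes. Position-4 pitches of the 3 shown cells: E4, D4, C4.
Each moves down a 2nd; the next is Bb3.

Bb3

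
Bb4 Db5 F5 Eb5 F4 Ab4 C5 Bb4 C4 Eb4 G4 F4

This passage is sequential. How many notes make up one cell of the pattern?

4

12 notes total. Splitting into 3 groups of 4:
Bb4 Db5 F5 Eb5 | F4 Ab4 C5 Bb4 | C4 Eb4 G4 F4
Every group is a transposition down a 4th of the one before; no shorter unit works.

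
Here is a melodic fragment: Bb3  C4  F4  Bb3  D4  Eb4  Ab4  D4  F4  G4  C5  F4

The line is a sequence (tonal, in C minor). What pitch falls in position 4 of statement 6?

Grouping in 4s, the 4th note of each cell is Bb3, D4, F4.
Extending up a 3rd: Ab4 → C5 → Eb5.

Eb5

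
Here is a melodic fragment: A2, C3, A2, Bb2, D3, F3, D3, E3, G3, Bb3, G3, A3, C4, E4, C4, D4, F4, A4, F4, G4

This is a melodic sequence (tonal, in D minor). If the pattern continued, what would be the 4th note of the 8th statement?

Bb5

Grouping in 4s, the 4th note of each cell is Bb2, E3, A3, D4, G4.
Carrying that up a 4th forward: C5 → F5 → Bb5.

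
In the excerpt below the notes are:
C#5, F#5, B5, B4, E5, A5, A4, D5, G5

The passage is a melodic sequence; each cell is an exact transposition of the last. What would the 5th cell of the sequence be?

F4 Bb4 Eb5

The 3-note cells begin on C#5, B4, A4 — each down a 2nd from the last.
Carrying on: G4 → F4.
Statement 5 starts on F4 and keeps the same exact contour: F4 Bb4 Eb5.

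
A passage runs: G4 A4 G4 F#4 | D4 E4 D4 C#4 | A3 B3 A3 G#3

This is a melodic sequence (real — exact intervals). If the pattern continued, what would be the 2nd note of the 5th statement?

C#3

Grouping in 4s, the 2nd note of each cell is A4, E4, B3.
Extending down a 4th: F#3 → C#3.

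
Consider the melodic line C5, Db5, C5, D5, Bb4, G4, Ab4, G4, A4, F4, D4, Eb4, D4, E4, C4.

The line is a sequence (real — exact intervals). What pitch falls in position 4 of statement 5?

F#3

With 5-note cells, note 4 of each statement runs D5, A4, E4.
Extending down a 4th: B3 → F#3.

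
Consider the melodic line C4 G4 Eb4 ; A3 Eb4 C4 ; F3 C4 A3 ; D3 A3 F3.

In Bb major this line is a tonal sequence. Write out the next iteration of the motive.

Taking 3-note groups, the heads are C4, A3, F3, D3: the pattern moves down a 3rd.
From Bb2 the diatonic shape gives Bb2 F3 D3.

Bb2 F3 D3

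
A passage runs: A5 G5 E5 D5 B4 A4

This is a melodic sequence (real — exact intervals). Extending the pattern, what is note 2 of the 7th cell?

C#3

With 2-note cells, note 2 of each statement runs G5, D5, A4.
Carrying that down a 4th forward: E4 → B3 → F#3 → C#3.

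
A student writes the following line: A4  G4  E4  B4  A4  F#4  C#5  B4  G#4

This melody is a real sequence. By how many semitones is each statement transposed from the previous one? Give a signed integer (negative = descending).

2

Unit = 3 notes; the statements start on A4, B4, C#5, moving up a 2nd each time.
Counting half-steps from A4 to B4: 2.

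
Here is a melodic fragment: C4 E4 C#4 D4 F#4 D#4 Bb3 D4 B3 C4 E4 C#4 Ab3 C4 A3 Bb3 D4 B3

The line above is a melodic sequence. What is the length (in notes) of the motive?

6

18 notes total. Splitting into 3 groups of 6:
C4 E4 C#4 D4 F#4 D#4 | Bb3 D4 B3 C4 E4 C#4 | Ab3 C4 A3 Bb3 D4 B3
Every group is a transposition down a 2nd of the one before; no shorter unit works.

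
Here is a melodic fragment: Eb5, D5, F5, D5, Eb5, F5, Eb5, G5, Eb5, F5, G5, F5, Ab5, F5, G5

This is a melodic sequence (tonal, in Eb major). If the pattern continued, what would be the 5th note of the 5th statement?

The unit is 5 notes. Position-5 pitches of the 3 shown cells: Eb5, F5, G5.
Carrying that up a 2nd forward: Ab5 → Bb5.

Bb5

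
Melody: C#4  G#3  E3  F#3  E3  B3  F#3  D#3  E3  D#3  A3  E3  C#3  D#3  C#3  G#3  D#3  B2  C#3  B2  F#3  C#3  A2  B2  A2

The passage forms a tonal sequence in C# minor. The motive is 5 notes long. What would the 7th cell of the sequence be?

With a 5-note motive the entries are C#4, B3, A3, G#3, F#3, each down a 2nd from the previous.
Carrying on: E3 → D#3.
So cell 7 is D#3 A2 F#2 G#2 F#2.

D#3 A2 F#2 G#2 F#2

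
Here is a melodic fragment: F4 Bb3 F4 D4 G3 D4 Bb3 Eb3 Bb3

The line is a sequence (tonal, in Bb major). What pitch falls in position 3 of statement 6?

C3

The unit is 3 notes. Position-3 pitches of the 3 shown cells: F4, D4, Bb3.
Extending down a 3rd: G3 → Eb3 → C3.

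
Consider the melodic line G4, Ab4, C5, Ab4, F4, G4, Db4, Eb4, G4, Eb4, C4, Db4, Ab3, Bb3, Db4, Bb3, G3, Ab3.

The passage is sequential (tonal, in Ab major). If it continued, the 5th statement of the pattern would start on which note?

Taking 6-note groups, the heads are G4, Db4, Ab3: the pattern moves down a 4th.
Extending the heads down a 4th: Eb3 → Bb2.

Bb2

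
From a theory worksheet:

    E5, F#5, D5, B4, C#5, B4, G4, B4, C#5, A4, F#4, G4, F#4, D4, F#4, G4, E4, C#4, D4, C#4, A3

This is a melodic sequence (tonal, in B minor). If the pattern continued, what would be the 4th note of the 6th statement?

With 7-note cells, note 4 of each statement runs B4, F#4, C#4.
Carrying that down a 4th forward: G3 → D3 → A2.

A2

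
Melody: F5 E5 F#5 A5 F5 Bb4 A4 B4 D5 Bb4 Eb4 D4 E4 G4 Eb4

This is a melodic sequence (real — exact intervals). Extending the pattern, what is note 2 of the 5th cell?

The unit is 5 notes. Position-2 pitches of the 3 shown cells: E5, A4, D4.
Each moves down a 5th. Continuing: G3 → C3.

C3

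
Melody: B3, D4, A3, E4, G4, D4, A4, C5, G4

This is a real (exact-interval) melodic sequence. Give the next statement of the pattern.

D5 F5 C5

The 3-note cells begin on B3, E4, A4 — each up a 4th from the last.
From D5 the exact shape gives D5 F5 C5.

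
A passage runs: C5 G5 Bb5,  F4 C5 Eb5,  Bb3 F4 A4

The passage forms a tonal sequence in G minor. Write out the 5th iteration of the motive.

A2 Eb3 G3

Unit = 3 notes; the statements start on C5, F4, Bb3, moving down a 5th each time.
Continuing the starts: Eb3 → A2.
So cell 5 is A2 Eb3 G3.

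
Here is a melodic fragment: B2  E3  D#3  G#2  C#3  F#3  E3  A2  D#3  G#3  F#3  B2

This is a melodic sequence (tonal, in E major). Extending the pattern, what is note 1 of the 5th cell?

F#3

Grouping in 4s, the 1st note of each cell is B2, C#3, D#3.
Each moves up a 2nd. Continuing: E3 → F#3.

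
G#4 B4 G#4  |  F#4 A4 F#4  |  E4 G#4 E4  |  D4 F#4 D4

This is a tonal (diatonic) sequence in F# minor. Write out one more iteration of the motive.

Unit = 3 notes; the statements start on G#4, F#4, E4, D4, moving down a 2nd each time.
Statement 5 starts on C#4 and keeps the same diatonic contour: C#4 E4 C#4.

C#4 E4 C#4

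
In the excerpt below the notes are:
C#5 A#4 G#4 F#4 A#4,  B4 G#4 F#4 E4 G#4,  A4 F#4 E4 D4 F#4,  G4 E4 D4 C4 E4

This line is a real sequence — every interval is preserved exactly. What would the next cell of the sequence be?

F4 D4 C4 Bb3 D4

The 5-note cells begin on C#5, B4, A4, G4 — each down a 2nd from the last.
From F4 the exact shape gives F4 D4 C4 Bb3 D4.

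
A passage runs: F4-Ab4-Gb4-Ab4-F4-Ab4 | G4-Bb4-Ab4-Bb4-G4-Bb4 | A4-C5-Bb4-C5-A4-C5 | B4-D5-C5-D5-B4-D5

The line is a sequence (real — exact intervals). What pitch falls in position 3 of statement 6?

E5

Grouping in 6s, the 3rd note of each cell is Gb4, Ab4, Bb4, C5.
Carrying that up a 2nd forward: D5 → E5.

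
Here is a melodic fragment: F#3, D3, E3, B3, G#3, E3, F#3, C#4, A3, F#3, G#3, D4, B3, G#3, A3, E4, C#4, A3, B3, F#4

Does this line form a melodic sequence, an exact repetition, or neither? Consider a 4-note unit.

sequence

Each 4-note cell is the previous one transposed up a 2nd.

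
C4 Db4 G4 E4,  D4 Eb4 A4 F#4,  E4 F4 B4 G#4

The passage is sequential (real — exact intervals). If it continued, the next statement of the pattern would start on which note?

F#4

With a 4-note motive the entries are C4, D4, E4, each up a 2nd from the previous.
The next head, up a 2nd from E4, is F#4.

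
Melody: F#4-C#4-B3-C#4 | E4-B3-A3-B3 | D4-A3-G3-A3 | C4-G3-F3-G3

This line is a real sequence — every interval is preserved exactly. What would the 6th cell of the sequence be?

With a 4-note motive the entries are F#4, E4, D4, C4, each down a 2nd from the previous.
Carrying on: Bb3 → Ab3.
So cell 6 is Ab3 Eb3 Db3 Eb3.

Ab3 Eb3 Db3 Eb3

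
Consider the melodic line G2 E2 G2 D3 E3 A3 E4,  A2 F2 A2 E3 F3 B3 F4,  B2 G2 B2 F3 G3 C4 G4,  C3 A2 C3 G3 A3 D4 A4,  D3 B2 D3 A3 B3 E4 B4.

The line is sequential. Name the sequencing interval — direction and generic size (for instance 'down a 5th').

up a 2nd

The 7-note cells begin on G2, A2, B2, C3, D3 — each up a 2nd from the last.
G2 to A2 is up a 2nd.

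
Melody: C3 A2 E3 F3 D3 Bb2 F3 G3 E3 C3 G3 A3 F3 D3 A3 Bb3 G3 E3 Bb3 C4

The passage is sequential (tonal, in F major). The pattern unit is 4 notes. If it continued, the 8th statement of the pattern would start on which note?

With a 4-note motive the entries are C3, D3, E3, F3, G3, each up a 2nd from the previous.
Extending the heads up a 2nd: A3 → Bb3 → C4.

C4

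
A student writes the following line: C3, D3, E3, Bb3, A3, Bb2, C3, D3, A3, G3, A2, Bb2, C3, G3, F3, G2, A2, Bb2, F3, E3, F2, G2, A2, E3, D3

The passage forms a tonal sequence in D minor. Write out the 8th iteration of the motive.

C2 D2 E2 Bb2 A2

The 5-note cells begin on C3, Bb2, A2, G2, F2 — each down a 2nd from the last.
Continuing the starts: E2 → D2 → C2.
From C2 the diatonic shape gives C2 D2 E2 Bb2 A2.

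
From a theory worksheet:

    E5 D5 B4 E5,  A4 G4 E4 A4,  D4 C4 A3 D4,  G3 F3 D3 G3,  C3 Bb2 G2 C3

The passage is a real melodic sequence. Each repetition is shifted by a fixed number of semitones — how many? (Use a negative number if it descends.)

With a 4-note motive the entries are E5, A4, D4, G3, C3, each down a 5th from the previous.
E5 to A4 spans -7 semitones.

-7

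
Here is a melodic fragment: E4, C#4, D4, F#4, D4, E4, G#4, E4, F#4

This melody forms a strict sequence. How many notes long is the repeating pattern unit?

3

Try groups of 3 (3 cells in 9 notes):
E4 C#4 D4 | F#4 D4 E4 | G#4 E4 F#4
Every group is a transposition up a 2nd of the one before; no shorter unit works.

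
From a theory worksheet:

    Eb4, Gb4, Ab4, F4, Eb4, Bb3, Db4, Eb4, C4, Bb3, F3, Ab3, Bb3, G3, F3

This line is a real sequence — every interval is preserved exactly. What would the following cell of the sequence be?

C3 Eb3 F3 D3 C3

The 5-note cells begin on Eb4, Bb3, F3 — each down a 4th from the last.
Statement 4 starts on C3 and keeps the same exact contour: C3 Eb3 F3 D3 C3.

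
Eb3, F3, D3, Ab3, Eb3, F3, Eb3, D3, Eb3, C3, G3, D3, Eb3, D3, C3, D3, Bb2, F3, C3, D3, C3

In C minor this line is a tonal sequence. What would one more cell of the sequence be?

Unit = 7 notes; the statements start on Eb3, D3, C3, moving down a 2nd each time.
So cell 4 is Bb2 C3 Ab2 Eb3 Bb2 C3 Bb2.

Bb2 C3 Ab2 Eb3 Bb2 C3 Bb2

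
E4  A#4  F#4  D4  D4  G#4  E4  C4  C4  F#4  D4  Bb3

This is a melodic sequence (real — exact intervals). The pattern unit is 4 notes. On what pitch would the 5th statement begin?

Ab3

Unit = 4 notes; the statements start on E4, D4, C4, moving down a 2nd each time.
Continuing: Bb3 → Ab3. Statement 5 starts on Ab3.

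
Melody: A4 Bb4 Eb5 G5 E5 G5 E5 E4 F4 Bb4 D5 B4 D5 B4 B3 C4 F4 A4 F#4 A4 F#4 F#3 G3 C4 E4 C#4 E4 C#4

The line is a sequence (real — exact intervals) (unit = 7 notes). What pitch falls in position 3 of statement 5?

With 7-note cells, note 3 of each statement runs Eb5, Bb4, F4, C4.
From C4, down a 4th gives G3.

G3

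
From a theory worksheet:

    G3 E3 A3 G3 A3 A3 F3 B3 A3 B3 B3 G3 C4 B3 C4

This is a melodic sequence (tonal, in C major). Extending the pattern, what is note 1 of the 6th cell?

With 5-note cells, note 1 of each statement runs G3, A3, B3.
Each moves up a 2nd. Continuing: C4 → D4 → E4.

E4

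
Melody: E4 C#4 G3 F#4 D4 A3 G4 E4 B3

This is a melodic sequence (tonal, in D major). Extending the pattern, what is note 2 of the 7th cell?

With 3-note cells, note 2 of each statement runs C#4, D4, E4.
Extending up a 2nd: F#4 → G4 → A4 → B4.

B4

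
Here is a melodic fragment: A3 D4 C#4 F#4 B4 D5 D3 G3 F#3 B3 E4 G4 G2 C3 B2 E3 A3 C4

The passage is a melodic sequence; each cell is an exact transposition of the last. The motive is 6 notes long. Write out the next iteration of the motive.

C2 F2 E2 A2 D3 F3

The 6-note cells begin on A3, D3, G2 — each down a 5th from the last.
Statement 4 starts on C2 and keeps the same exact contour: C2 F2 E2 A2 D3 F3.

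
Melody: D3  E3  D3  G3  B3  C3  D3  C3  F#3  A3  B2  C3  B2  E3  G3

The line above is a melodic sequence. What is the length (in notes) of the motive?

5

15 notes total. Splitting into 3 groups of 5:
D3 E3 D3 G3 B3 | C3 D3 C3 F#3 A3 | B2 C3 B2 E3 G3
Every group is a transposition down a 2nd of the one before; no shorter unit works.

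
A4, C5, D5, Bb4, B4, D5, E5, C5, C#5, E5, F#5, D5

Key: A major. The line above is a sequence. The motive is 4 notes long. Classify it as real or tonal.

Each cell has the same semitone pattern (3, 2, -4) — intervals are preserved exactly.
And C5 lies outside A major, so the sequence is real rather than tonal.

real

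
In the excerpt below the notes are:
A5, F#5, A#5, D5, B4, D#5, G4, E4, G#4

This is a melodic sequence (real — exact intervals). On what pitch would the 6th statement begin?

With a 3-note motive the entries are A5, D5, G4, each down a 5th from the previous.
Extending the heads down a 5th: C4 → F3 → Bb2.

Bb2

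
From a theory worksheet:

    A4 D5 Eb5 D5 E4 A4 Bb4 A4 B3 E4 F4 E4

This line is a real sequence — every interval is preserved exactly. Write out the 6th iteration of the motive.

G#2 C#3 D3 C#3

Taking 4-note groups, the heads are A4, E4, B3: the pattern moves down a 4th.
Extending down a 4th: F#3 → C#3 → G#2.
So cell 6 is G#2 C#3 D3 C#3.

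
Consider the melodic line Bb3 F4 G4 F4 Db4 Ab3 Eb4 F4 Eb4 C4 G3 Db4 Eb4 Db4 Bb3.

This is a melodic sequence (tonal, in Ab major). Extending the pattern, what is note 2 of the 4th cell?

Grouping in 5s, the 2nd note of each cell is F4, Eb4, Db4.
From Db4, down a 2nd gives C4.

C4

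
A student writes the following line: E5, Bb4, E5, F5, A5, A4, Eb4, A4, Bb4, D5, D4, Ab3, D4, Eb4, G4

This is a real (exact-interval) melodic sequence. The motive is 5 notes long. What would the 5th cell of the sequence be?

The 5-note cells begin on E5, A4, D4 — each down a 5th from the last.
Carrying on: G3 → C3.
Statement 5 starts on C3 and keeps the same exact contour: C3 Gb2 C3 Db3 F3.

C3 Gb2 C3 Db3 F3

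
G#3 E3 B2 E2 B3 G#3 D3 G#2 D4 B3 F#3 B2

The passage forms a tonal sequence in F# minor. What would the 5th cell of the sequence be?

Unit = 4 notes; the statements start on G#3, B3, D4, moving up a 3rd each time.
Carrying on: F#4 → A4.
So cell 5 is A4 F#4 C#4 F#3.

A4 F#4 C#4 F#3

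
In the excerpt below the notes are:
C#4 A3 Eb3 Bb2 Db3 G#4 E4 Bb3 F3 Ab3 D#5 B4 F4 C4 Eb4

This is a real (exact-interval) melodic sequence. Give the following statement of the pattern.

Unit = 5 notes; the statements start on C#4, G#4, D#5, moving up a 5th each time.
So cell 4 is A#5 F#5 C5 G4 Bb4.

A#5 F#5 C5 G4 Bb4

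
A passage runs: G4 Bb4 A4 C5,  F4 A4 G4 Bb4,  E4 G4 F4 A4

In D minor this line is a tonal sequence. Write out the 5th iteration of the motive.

Taking 4-note groups, the heads are G4, F4, E4: the pattern moves down a 2nd.
Carrying on: D4 → C4.
So cell 5 is C4 E4 D4 F4.

C4 E4 D4 F4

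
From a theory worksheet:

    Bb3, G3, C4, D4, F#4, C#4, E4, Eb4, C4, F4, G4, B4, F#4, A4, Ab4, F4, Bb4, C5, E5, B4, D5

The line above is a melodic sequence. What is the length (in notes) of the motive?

7

Try groups of 7 (3 cells in 21 notes):
Bb3 G3 C4 D4 F#4 C#4 E4 | Eb4 C4 F4 G4 B4 F#4 A4 | Ab4 F4 Bb4 C5 E5 B4 D5
Each cell is the previous one up a 4th — so the unit is 7 notes.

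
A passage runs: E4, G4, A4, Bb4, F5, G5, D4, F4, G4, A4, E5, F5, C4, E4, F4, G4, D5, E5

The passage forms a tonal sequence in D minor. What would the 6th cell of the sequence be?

G3 Bb3 C4 D4 A4 Bb4

Taking 6-note groups, the heads are E4, D4, C4: the pattern moves down a 2nd.
Carrying on: Bb3 → A3 → G3.
Statement 6 starts on G3 and keeps the same diatonic contour: G3 Bb3 C4 D4 A4 Bb4.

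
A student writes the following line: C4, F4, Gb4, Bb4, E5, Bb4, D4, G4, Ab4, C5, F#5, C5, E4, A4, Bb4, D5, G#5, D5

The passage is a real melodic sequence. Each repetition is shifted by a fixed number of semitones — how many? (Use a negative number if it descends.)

2

The 6-note cells begin on C4, D4, E4 — each up a 2nd from the last.
C4→D4 is 62 − 60 = 2 semitones.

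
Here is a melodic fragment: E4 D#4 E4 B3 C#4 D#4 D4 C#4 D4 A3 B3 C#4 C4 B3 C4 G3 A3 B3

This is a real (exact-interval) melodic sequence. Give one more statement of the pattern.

With a 6-note motive the entries are E4, D4, C4, each down a 2nd from the previous.
So cell 4 is Bb3 A3 Bb3 F3 G3 A3.

Bb3 A3 Bb3 F3 G3 A3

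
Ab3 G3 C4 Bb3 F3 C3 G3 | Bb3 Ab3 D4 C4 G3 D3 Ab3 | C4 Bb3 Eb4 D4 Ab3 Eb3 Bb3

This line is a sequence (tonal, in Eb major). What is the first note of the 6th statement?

Unit = 7 notes; the statements start on Ab3, Bb3, C4, moving up a 2nd each time.
Continuing: D4 → Eb4 → F4. Statement 6 starts on F4.

F4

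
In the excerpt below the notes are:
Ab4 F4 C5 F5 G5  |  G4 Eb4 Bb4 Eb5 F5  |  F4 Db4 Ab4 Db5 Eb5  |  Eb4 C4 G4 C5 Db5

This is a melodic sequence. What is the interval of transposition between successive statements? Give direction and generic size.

down a 2nd

Taking 5-note groups, the heads are Ab4, G4, F4, Eb4: the pattern moves down a 2nd.
Ab4 to G4 is down a 2nd.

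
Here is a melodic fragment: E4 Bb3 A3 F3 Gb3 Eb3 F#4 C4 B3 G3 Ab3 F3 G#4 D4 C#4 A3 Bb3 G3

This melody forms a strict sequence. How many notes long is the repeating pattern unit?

Try groups of 6 (3 cells in 18 notes):
E4 Bb3 A3 F3 Gb3 Eb3 | F#4 C4 B3 G3 Ab3 F3 | G#4 D4 C#4 A3 Bb3 G3
Every group is a transposition up a 2nd of the one before; no shorter unit works.

6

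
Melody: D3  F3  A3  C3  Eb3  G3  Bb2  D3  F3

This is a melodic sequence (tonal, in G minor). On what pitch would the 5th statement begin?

G2

The 3-note cells begin on D3, C3, Bb2 — each down a 2nd from the last.
Continuing: A2 → G2. Statement 5 starts on G2.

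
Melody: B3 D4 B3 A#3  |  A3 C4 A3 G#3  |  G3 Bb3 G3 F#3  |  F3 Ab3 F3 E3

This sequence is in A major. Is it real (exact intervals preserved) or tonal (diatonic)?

Each cell has the same semitone pattern (3, -3, -1) — intervals are preserved exactly.
And A#3 lies outside A major, so the sequence is real rather than tonal.

real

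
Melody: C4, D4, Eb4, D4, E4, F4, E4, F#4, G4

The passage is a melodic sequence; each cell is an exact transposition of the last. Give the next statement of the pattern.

F#4 G#4 A4

With a 3-note motive the entries are C4, D4, E4, each up a 2nd from the previous.
So cell 4 is F#4 G#4 A4.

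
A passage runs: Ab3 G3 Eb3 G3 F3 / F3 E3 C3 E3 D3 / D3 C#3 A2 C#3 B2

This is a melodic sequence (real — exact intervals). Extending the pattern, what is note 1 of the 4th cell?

The unit is 5 notes. Position-1 pitches of the 3 shown cells: Ab3, F3, D3.
Each moves down a 3rd; the next is B2.

B2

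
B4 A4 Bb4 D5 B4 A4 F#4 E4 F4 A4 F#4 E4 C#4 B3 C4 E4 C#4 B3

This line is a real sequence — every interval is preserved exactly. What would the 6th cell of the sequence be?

Taking 6-note groups, the heads are B4, F#4, C#4: the pattern moves down a 4th.
Extending down a 4th: G#3 → D#3 → A#2.
So cell 6 is A#2 G#2 A2 C#3 A#2 G#2.

A#2 G#2 A2 C#3 A#2 G#2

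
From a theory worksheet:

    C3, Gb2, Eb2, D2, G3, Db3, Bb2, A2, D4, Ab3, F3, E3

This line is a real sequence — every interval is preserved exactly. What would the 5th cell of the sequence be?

E5 Bb4 G4 F#4

Taking 4-note groups, the heads are C3, G3, D4: the pattern moves up a 5th.
Carrying on: A4 → E5.
Statement 5 starts on E5 and keeps the same exact contour: E5 Bb4 G4 F#4.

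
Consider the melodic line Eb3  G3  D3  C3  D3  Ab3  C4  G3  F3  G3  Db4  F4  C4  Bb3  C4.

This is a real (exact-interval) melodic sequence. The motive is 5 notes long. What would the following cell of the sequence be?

Taking 5-note groups, the heads are Eb3, Ab3, Db4: the pattern moves up a 4th.
So cell 4 is Gb4 Bb4 F4 Eb4 F4.

Gb4 Bb4 F4 Eb4 F4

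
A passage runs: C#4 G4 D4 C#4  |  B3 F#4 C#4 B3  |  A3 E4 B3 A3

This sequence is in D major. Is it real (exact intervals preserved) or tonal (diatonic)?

Every note is diatonic to D major.
Cell 1 has +6 semitones from note 1 to 2, but cell 2 has +7 — the interval quality changes while the contour stays the same, which is the hallmark of a tonal sequence.

tonal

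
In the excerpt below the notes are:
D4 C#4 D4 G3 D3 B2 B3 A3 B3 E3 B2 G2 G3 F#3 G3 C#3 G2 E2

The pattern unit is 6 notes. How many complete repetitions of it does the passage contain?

18 notes in groups of 6 gives 18/6 = 3 statements.
Starts: D4, B3, G3 — each down a 3rd.

3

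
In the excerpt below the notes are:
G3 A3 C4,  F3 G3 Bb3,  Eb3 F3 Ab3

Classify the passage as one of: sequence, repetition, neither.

sequence

Each 3-note cell is the previous one transposed down a 2nd.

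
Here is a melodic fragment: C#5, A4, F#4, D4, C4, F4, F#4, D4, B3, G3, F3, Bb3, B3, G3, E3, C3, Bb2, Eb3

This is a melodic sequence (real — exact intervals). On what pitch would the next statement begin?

Taking 6-note groups, the heads are C#5, F#4, B3: the pattern moves down a 5th.
The next head, down a 5th from B3, is E3.

E3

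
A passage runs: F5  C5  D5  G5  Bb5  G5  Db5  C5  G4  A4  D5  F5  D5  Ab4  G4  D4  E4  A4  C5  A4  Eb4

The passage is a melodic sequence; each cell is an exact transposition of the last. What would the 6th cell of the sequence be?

E3 B2 C#3 F#3 A3 F#3 C3

With a 7-note motive the entries are F5, C5, G4, each down a 4th from the previous.
Carrying on: D4 → A3 → E3.
From E3 the exact shape gives E3 B2 C#3 F#3 A3 F#3 C3.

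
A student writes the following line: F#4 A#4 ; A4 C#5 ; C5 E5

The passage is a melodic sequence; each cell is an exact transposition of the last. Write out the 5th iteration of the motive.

Gb5 Bb5

The 2-note cells begin on F#4, A4, C5 — each up a 3rd from the last.
Continuing the starts: Eb5 → Gb5.
From Gb5 the exact shape gives Gb5 Bb5.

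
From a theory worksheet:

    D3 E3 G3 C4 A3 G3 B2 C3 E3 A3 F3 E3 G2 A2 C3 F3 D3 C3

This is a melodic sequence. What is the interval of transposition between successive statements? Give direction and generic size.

Unit = 6 notes; the statements start on D3, B2, G2, moving down a 3rd each time.
From D3 to B2: down a 3rd.

down a 3rd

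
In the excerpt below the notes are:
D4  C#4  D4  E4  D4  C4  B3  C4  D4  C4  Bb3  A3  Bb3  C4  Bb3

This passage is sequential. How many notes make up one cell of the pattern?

Try groups of 5 (3 cells in 15 notes):
D4 C#4 D4 E4 D4 | C4 B3 C4 D4 C4 | Bb3 A3 Bb3 C4 Bb3
Each cell is the previous one down a 2nd — so the unit is 5 notes.

5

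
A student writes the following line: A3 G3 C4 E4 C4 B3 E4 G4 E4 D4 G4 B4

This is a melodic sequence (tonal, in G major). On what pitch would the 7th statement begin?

With a 4-note motive the entries are A3, C4, E4, each up a 3rd from the previous.
Continuing: G4 → B4 → D5 → F#5. Statement 7 starts on F#5.

F#5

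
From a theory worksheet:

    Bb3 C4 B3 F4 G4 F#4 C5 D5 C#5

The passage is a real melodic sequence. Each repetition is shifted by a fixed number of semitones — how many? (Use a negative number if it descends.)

With a 3-note motive the entries are Bb3, F4, C5, each up a 5th from the previous.
Bb3→F4 is 65 − 58 = 7 semitones.

7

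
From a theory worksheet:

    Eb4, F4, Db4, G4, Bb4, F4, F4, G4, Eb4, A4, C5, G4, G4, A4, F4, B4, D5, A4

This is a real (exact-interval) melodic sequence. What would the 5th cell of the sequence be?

Unit = 6 notes; the statements start on Eb4, F4, G4, moving up a 2nd each time.
Carrying on: A4 → B4.
Statement 5 starts on B4 and keeps the same exact contour: B4 C#5 A4 D#5 F#5 C#5.

B4 C#5 A4 D#5 F#5 C#5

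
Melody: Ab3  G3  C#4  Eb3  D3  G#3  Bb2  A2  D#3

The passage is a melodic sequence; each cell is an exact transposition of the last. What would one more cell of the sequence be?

With a 3-note motive the entries are Ab3, Eb3, Bb2, each down a 4th from the previous.
So cell 4 is F2 E2 A#2.

F2 E2 A#2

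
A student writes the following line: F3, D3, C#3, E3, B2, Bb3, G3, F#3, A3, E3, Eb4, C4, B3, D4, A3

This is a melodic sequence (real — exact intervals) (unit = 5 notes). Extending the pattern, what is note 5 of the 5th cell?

G4

Grouping in 5s, the 5th note of each cell is B2, E3, A3.
Extending up a 4th: D4 → G4.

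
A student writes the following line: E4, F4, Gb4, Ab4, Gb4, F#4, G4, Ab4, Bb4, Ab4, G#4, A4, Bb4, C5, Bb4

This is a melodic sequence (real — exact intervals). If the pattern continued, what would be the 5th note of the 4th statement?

C5

With 5-note cells, note 5 of each statement runs Gb4, Ab4, Bb4.
Each moves up a 2nd; the next is C5.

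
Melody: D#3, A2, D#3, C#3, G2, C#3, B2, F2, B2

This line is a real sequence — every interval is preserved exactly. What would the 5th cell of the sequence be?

With a 3-note motive the entries are D#3, C#3, B2, each down a 2nd from the previous.
Extending down a 2nd: A2 → G2.
Statement 5 starts on G2 and keeps the same exact contour: G2 Db2 G2.

G2 Db2 G2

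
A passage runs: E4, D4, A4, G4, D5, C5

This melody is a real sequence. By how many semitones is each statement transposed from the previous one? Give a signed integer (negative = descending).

With a 2-note motive the entries are E4, A4, D5, each up a 4th from the previous.
Counting half-steps from E4 to A4: 5.

5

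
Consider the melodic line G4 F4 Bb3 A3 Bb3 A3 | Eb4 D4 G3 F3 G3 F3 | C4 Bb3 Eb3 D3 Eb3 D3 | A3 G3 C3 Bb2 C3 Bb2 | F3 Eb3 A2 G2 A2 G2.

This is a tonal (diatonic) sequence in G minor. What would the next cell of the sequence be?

D3 C3 F2 Eb2 F2 Eb2

With a 6-note motive the entries are G4, Eb4, C4, A3, F3, each down a 3rd from the previous.
Statement 6 starts on D3 and keeps the same diatonic contour: D3 C3 F2 Eb2 F2 Eb2.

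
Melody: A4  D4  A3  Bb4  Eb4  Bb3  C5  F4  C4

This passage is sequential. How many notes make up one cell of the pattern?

9 notes total. Splitting into 3 groups of 3:
A4 D4 A3 | Bb4 Eb4 Bb3 | C5 F4 C4
Each cell is the previous one up a 2nd — so the unit is 3 notes.

3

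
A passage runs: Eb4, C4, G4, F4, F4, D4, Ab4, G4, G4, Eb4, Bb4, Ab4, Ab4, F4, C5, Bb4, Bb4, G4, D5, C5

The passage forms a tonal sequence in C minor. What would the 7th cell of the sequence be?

With a 4-note motive the entries are Eb4, F4, G4, Ab4, Bb4, each up a 2nd from the previous.
Continuing the starts: C5 → D5.
Statement 7 starts on D5 and keeps the same diatonic contour: D5 Bb4 F5 Eb5.

D5 Bb4 F5 Eb5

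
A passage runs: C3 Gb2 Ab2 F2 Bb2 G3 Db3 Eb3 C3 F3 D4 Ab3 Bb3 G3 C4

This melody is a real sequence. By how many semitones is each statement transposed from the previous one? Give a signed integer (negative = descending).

7

With a 5-note motive the entries are C3, G3, D4, each up a 5th from the previous.
C3→G3 is 55 − 48 = 7 semitones.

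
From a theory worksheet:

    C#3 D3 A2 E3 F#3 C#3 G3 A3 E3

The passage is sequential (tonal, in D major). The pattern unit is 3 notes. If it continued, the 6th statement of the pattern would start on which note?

F#4

Unit = 3 notes; the statements start on C#3, E3, G3, moving up a 3rd each time.
Continuing: B3 → D4 → F#4. Statement 6 starts on F#4.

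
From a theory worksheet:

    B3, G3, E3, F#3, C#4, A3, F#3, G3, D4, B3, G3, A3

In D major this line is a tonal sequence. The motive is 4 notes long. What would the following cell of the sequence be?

E4 C#4 A3 B3

The 4-note cells begin on B3, C#4, D4 — each up a 2nd from the last.
So cell 4 is E4 C#4 A3 B3.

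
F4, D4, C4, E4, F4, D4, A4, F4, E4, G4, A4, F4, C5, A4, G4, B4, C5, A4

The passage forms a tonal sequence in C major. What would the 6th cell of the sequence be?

Unit = 6 notes; the statements start on F4, A4, C5, moving up a 3rd each time.
Extending up a 3rd: E5 → G5 → B5.
So cell 6 is B5 G5 F5 A5 B5 G5.

B5 G5 F5 A5 B5 G5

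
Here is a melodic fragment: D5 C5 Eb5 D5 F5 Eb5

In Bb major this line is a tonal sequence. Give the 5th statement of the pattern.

Unit = 2 notes; the statements start on D5, Eb5, F5, moving up a 2nd each time.
Continuing the starts: G5 → A5.
So cell 5 is A5 G5.

A5 G5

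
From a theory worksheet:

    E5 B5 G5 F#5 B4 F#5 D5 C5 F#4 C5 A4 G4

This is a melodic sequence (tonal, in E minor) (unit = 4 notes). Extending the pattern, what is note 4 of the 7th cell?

B2

Grouping in 4s, the 4th note of each cell is F#5, C5, G4.
Carrying that down a 4th forward: D4 → A3 → E3 → B2.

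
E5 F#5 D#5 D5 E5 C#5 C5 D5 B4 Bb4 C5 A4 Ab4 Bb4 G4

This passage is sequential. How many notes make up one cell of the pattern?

3

Try groups of 3 (5 cells in 15 notes):
E5 F#5 D#5 | D5 E5 C#5 | C5 D5 B4 | Bb4 C5 A4 | Ab4 Bb4 G4
Every group is a transposition down a 2nd of the one before; no shorter unit works.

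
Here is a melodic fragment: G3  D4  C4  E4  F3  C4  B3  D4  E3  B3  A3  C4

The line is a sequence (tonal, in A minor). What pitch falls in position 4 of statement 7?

Grouping in 4s, the 4th note of each cell is E4, D4, C4.
Carrying that down a 2nd forward: B3 → A3 → G3 → F3.

F3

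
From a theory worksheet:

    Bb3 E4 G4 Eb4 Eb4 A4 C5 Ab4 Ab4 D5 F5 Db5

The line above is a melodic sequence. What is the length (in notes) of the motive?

4

There are 12 notes; a 4-note unit gives 3 cells:
Bb3 E4 G4 Eb4 | Eb4 A4 C5 Ab4 | Ab4 D5 F5 Db5
That's a consistent up a 4th shift per cell, and no other grouping gives one.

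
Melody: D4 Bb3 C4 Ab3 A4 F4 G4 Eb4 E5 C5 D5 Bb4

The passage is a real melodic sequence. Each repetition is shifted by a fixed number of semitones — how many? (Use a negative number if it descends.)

The 4-note cells begin on D4, A4, E5 — each up a 5th from the last.
D4→A4 is 69 − 62 = 7 semitones.

7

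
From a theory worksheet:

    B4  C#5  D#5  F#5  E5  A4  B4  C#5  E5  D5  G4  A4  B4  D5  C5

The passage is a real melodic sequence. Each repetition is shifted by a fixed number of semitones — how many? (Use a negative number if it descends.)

The 5-note cells begin on B4, A4, G4 — each down a 2nd from the last.
B4 to A4 spans -2 semitones.

-2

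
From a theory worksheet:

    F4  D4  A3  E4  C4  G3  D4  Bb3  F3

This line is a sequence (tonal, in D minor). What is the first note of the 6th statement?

Unit = 3 notes; the statements start on F4, E4, D4, moving down a 2nd each time.
Continuing: C4 → Bb3 → A3. Statement 6 starts on A3.

A3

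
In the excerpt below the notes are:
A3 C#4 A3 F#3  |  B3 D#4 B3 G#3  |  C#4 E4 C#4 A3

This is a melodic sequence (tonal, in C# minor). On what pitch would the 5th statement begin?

E4

Unit = 4 notes; the statements start on A3, B3, C#4, moving up a 2nd each time.
Continuing: D#4 → E4. Statement 5 starts on E4.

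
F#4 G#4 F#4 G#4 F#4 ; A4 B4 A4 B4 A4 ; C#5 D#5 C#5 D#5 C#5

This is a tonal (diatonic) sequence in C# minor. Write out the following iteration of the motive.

E5 F#5 E5 F#5 E5

With a 5-note motive the entries are F#4, A4, C#5, each up a 3rd from the previous.
Statement 4 starts on E5 and keeps the same diatonic contour: E5 F#5 E5 F#5 E5.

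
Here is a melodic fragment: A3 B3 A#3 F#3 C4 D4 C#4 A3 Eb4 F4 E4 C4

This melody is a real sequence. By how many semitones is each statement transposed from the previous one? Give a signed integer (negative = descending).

3

Unit = 4 notes; the statements start on A3, C4, Eb4, moving up a 3rd each time.
A3 to C4 spans +3 semitones.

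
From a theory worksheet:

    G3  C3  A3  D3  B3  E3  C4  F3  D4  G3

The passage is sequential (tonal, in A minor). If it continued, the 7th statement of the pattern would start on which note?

F4

Taking 2-note groups, the heads are G3, A3, B3, C4, D4: the pattern moves up a 2nd.
Extending the heads up a 2nd: E4 → F4.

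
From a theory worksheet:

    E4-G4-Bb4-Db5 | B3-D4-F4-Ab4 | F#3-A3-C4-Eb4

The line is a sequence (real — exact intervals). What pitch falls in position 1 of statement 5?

Grouping in 4s, the 1st note of each cell is E4, B3, F#3.
Each moves down a 4th. Continuing: C#3 → G#2.

G#2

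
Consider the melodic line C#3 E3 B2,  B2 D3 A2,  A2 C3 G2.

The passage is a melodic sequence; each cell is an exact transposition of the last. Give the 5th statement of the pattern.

F2 Ab2 Eb2

Taking 3-note groups, the heads are C#3, B2, A2: the pattern moves down a 2nd.
Carrying on: G2 → F2.
Statement 5 starts on F2 and keeps the same exact contour: F2 Ab2 Eb2.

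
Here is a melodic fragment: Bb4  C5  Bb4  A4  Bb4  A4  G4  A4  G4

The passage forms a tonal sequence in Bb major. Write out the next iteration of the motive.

F4 G4 F4

The 3-note cells begin on Bb4, A4, G4 — each down a 2nd from the last.
Statement 4 starts on F4 and keeps the same diatonic contour: F4 G4 F4.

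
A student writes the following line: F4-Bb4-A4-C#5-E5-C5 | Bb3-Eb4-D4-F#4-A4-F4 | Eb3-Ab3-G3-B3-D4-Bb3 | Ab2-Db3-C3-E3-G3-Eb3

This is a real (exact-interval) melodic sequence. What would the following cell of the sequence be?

Db2 Gb2 F2 A2 C3 Ab2

The 6-note cells begin on F4, Bb3, Eb3, Ab2 — each down a 5th from the last.
So cell 5 is Db2 Gb2 F2 A2 C3 Ab2.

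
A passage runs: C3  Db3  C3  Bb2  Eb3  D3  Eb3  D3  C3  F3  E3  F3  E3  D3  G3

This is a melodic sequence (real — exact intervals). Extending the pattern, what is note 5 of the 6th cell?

C#4

With 5-note cells, note 5 of each statement runs Eb3, F3, G3.
Carrying that up a 2nd forward: A3 → B3 → C#4.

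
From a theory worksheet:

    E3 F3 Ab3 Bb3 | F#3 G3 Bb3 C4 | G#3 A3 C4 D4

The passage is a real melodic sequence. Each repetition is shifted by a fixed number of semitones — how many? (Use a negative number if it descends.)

2

Unit = 4 notes; the statements start on E3, F#3, G#3, moving up a 2nd each time.
E3 to F#3 spans +2 semitones.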